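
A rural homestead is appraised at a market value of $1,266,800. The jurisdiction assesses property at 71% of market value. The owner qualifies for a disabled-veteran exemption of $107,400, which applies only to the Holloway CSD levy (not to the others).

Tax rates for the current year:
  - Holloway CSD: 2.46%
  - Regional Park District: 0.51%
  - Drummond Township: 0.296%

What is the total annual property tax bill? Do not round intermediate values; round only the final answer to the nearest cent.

Assessed value = $1,266,800 × 0.71 = $899,428
Holloway CSD: ($899,428 − $107,400) × 0.0246 = $792,028 × 0.0246 = $19,483.8888
Regional Park District: $899,428 × 0.0051 = $4,587.0828
Drummond Township: $899,428 × 0.00296 = $2,662.30688
Total = $26,733.27848

$26,733.28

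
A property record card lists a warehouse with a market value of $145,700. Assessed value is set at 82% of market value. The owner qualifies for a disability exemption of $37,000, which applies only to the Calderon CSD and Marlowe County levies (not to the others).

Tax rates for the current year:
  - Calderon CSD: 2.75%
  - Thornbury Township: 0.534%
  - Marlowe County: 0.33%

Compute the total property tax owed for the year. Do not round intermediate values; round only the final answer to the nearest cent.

Assessed value = $145,700 × 0.82 = $119,474
Calderon CSD: ($119,474 − $37,000) × 0.0275 = $82,474 × 0.0275 = $2,268.035
Thornbury Township: $119,474 × 0.00534 = $637.99116
Marlowe County: ($119,474 − $37,000) × 0.0033 = $82,474 × 0.0033 = $272.1642
Total = $3,178.19036

$3,178.19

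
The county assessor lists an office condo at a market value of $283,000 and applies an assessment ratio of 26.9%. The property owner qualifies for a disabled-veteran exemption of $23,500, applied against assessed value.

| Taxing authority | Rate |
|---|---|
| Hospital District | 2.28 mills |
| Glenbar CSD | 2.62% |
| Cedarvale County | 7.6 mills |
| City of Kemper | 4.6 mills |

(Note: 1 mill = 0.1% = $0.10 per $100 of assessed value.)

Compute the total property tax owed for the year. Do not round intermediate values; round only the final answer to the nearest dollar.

$2,141

Assessed value = $283,000 × 0.269 = $76,127
Taxable value = $76,127 − $23,500 = $52,627
Hospital District: $52,627 × 0.00228 = $119.98956
Glenbar CSD: $52,627 × 0.0262 = $1,378.8274
Cedarvale County: $52,627 × 0.0076 = $399.9652
City of Kemper: $52,627 × 0.0046 = $242.0842
Total = $2,140.86636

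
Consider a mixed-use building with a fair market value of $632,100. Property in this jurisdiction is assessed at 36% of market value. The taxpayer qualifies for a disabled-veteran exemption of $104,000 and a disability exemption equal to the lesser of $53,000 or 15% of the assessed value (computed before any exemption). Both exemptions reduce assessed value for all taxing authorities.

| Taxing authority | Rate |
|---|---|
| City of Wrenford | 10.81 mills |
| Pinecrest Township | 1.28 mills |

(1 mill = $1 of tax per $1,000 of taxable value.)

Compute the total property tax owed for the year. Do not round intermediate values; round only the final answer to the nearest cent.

Assessed value = $632,100 × 0.36 = $227,556
Disability exemption = min($53,000, 15% × $227,556) = min($53,000, $34,133.4) = $34,133.4 (percentage binds)
Taxable value = $227,556 − $104,000 − $34,133.4 = $89,422.6
City of Wrenford: $89,422.6 × 0.01081 = $966.658306
Pinecrest Township: $89,422.6 × 0.00128 = $114.460928
Total = $1,081.119234

$1,081.12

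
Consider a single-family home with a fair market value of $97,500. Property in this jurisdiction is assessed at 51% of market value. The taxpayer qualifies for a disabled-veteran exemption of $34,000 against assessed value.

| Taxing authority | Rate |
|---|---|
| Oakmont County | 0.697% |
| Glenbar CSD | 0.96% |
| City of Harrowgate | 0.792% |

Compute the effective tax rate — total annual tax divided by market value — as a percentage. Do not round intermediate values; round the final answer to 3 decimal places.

0.395%

Assessed value = $97,500 × 0.51 = $49,725
Taxable value = $49,725 − $34,000 = $15,725
Oakmont County: $15,725 × 0.00697 = $109.60325
Glenbar CSD: $15,725 × 0.0096 = $150.96
City of Harrowgate: $15,725 × 0.00792 = $124.542
Total tax = $385.10525
Effective rate = $385.10525 ÷ $97,500 = 0.395% of market value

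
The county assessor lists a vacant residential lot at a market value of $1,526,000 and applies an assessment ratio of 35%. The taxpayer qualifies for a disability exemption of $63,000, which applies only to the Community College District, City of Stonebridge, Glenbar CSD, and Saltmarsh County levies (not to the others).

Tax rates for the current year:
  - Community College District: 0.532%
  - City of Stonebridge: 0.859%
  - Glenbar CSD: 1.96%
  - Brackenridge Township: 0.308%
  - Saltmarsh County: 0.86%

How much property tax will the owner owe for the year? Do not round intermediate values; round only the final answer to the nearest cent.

Assessed value = $1,526,000 × 0.35 = $534,100
Community College District: ($534,100 − $63,000) × 0.00532 = $471,100 × 0.00532 = $2,506.252
City of Stonebridge: ($534,100 − $63,000) × 0.00859 = $471,100 × 0.00859 = $4,046.749
Glenbar CSD: ($534,100 − $63,000) × 0.0196 = $471,100 × 0.0196 = $9,233.56
Brackenridge Township: $534,100 × 0.00308 = $1,645.028
Saltmarsh County: ($534,100 − $63,000) × 0.0086 = $471,100 × 0.0086 = $4,051.46
Total = $21,483.049

$21,483.05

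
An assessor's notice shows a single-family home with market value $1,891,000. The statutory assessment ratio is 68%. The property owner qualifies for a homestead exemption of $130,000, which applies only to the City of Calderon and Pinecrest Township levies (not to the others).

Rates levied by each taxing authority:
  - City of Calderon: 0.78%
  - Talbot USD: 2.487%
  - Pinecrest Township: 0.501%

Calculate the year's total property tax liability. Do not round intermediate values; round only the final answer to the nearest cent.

Assessed value = $1,891,000 × 0.68 = $1,285,880
City of Calderon: ($1,285,880 − $130,000) × 0.0078 = $1,155,880 × 0.0078 = $9,015.864
Talbot USD: $1,285,880 × 0.02487 = $31,979.8356
Pinecrest Township: ($1,285,880 − $130,000) × 0.00501 = $1,155,880 × 0.00501 = $5,790.9588
Total = $46,786.6584

$46,786.66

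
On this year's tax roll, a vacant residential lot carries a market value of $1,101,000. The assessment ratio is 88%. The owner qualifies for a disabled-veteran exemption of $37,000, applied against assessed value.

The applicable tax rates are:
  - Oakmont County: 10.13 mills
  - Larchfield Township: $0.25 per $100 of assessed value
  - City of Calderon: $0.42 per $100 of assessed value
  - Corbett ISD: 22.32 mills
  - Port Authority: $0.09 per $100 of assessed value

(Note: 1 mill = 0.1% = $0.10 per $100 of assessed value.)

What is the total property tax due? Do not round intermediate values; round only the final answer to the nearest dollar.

Assessed value = $1,101,000 × 0.88 = $968,880
Taxable value = $968,880 − $37,000 = $931,880
Oakmont County: $931,880 × 0.01013 = $9,439.9444
Larchfield Township: $931,880 × 0.0025 = $2,329.7
City of Calderon: $931,880 × 0.0042 = $3,913.896
Corbett ISD: $931,880 × 0.02232 = $20,799.5616
Port Authority: $931,880 × 0.0009 = $838.692
Total = $37,321.794

$37,322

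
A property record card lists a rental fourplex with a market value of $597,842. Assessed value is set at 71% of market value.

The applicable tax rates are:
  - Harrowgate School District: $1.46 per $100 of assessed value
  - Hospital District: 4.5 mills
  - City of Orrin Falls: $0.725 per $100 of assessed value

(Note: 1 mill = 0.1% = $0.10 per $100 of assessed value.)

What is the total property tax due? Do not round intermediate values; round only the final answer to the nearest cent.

Assessed value = $597,842 × 0.71 = $424,467.82
Harrowgate School District: $424,467.82 × 0.0146 = $6,197.230172
Hospital District: $424,467.82 × 0.0045 = $1,910.10519
City of Orrin Falls: $424,467.82 × 0.00725 = $3,077.391695
Total = $11,184.727057

$11,184.73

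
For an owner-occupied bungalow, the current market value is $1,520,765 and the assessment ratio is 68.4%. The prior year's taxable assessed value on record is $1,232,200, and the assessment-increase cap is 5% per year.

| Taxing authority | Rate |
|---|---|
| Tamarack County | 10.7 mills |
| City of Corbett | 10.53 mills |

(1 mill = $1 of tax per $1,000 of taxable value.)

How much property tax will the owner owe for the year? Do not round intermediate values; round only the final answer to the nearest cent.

$22,083.52

Uncapped assessed value = $1,520,765 × 0.684 = $1,040,203.26
Cap limit = $1,232,200 × 1.05 = $1,293,810
Taxable assessed value = min($1,040,203.26, $1,293,810) = $1,040,203.26 (cap does not bind)
Tamarack County: $1,040,203.26 × 0.0107 = $11,130.174882
City of Corbett: $1,040,203.26 × 0.01053 = $10,953.3403278
Total = $22,083.5152098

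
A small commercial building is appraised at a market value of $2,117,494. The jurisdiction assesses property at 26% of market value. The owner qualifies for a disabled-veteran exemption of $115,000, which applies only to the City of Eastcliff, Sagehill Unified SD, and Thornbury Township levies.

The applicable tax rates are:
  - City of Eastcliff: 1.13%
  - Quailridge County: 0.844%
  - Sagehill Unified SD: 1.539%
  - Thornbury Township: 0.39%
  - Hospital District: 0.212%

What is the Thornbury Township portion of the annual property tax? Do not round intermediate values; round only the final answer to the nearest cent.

Assessed value = $2,117,494 × 0.26 = $550,548.44
Thornbury Township taxable value = $550,548.44 − $115,000 = $435,548.44
Thornbury Township levy = $435,548.44 × 0.0039 = $1,698.638916

$1,698.64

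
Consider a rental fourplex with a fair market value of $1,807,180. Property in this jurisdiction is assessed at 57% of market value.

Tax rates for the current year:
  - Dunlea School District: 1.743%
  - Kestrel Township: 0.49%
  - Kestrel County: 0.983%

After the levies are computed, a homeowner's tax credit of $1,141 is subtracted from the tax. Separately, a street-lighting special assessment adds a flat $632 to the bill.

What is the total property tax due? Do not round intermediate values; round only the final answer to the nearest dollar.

$32,619

Assessed value = $1,807,180 × 0.57 = $1,030,092.6
Dunlea School District: $1,030,092.6 × 0.01743 = $17,954.514018
Kestrel Township: $1,030,092.6 × 0.0049 = $5,047.45374
Kestrel County: $1,030,092.6 × 0.00983 = $10,125.810258
Levies subtotal = $33,127.778016
After credit = $33,127.778016 − $1,141 = $31,986.778016
Total = $31,986.778016 + $632 = $32,618.778016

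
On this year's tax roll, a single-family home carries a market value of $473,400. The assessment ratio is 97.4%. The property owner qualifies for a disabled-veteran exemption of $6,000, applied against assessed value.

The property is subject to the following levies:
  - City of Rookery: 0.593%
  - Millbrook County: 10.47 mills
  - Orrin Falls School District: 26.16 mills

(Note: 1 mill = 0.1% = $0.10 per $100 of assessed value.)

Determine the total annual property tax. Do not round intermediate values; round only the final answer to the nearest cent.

$19,368.70

Assessed value = $473,400 × 0.974 = $461,091.6
Taxable value = $461,091.6 − $6,000 = $455,091.6
City of Rookery: $455,091.6 × 0.00593 = $2,698.693188
Millbrook County: $455,091.6 × 0.01047 = $4,764.809052
Orrin Falls School District: $455,091.6 × 0.02616 = $11,905.196256
Total = $19,368.698496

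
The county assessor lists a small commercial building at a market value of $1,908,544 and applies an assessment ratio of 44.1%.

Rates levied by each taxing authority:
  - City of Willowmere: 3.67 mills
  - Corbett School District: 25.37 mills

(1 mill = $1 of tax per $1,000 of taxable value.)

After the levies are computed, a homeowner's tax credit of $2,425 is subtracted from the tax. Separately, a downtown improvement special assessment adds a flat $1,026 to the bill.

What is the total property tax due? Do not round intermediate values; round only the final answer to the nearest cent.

$23,043.04

Assessed value = $1,908,544 × 0.441 = $841,667.904
City of Willowmere: $841,667.904 × 0.00367 = $3,088.92120768
Corbett School District: $841,667.904 × 0.02537 = $21,353.11472448
Levies subtotal = $24,442.03593216
After credit = $24,442.03593216 − $2,425 = $22,017.03593216
Total = $22,017.03593216 + $1,026 = $23,043.03593216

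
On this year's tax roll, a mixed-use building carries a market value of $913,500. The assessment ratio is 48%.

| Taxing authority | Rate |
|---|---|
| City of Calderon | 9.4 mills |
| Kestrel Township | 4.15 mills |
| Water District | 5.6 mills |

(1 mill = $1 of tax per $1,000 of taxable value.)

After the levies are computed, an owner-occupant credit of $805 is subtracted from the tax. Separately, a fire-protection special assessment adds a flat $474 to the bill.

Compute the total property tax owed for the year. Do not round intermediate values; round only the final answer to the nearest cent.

$8,065.89

Assessed value = $913,500 × 0.48 = $438,480
City of Calderon: $438,480 × 0.0094 = $4,121.712
Kestrel Township: $438,480 × 0.00415 = $1,819.692
Water District: $438,480 × 0.0056 = $2,455.488
Levies subtotal = $8,396.892
After credit = $8,396.892 − $805 = $7,591.892
Total = $7,591.892 + $474 = $8,065.892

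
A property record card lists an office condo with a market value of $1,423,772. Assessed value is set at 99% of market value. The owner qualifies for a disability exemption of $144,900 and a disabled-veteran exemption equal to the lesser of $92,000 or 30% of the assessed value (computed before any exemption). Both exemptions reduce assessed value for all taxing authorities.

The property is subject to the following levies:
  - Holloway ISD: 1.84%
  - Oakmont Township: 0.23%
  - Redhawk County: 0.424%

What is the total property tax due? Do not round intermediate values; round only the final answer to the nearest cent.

$29,245.50

Assessed value = $1,423,772 × 0.99 = $1,409,534.28
Disabled-veteran exemption = min($92,000, 30% × $1,409,534.28) = min($92,000, $422,860.284) = $92,000 (dollar cap binds)
Taxable value = $1,409,534.28 − $144,900 − $92,000 = $1,172,634.28
Holloway ISD: $1,172,634.28 × 0.0184 = $21,576.470752
Oakmont Township: $1,172,634.28 × 0.0023 = $2,697.058844
Redhawk County: $1,172,634.28 × 0.00424 = $4,971.9693472
Total = $29,245.4989432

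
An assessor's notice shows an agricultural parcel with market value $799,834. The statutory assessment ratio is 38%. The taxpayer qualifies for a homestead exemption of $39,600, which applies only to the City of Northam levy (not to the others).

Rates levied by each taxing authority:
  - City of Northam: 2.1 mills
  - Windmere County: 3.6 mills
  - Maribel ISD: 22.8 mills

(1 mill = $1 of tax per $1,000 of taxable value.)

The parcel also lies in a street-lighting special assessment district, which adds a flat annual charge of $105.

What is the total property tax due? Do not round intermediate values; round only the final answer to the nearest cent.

Assessed value = $799,834 × 0.38 = $303,936.92
City of Northam: ($303,936.92 − $39,600) × 0.0021 = $264,336.92 × 0.0021 = $555.107532
Windmere County: $303,936.92 × 0.0036 = $1,094.172912
Maribel ISD: $303,936.92 × 0.0228 = $6,929.761776
Levies subtotal = $8,579.04222
Total = $8,579.04222 + $105 = $8,684.04222

$8,684.04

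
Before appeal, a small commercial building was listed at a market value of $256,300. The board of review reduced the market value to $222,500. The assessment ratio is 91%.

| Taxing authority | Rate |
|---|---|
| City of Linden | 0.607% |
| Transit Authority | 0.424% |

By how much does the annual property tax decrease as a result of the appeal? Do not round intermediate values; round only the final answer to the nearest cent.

$317.11

Old assessed value = $256,300 × 0.91 = $233,233
New assessed value = $222,500 × 0.91 = $202,475
Combined rate = 0.00607 + 0.00424 = 0.01031
Old tax = $233,233 × 0.01031 = $2,404.63223
New tax = $202,475 × 0.01031 = $2,087.51725
Reduction = $2,404.63223 − $2,087.51725 = $317.11498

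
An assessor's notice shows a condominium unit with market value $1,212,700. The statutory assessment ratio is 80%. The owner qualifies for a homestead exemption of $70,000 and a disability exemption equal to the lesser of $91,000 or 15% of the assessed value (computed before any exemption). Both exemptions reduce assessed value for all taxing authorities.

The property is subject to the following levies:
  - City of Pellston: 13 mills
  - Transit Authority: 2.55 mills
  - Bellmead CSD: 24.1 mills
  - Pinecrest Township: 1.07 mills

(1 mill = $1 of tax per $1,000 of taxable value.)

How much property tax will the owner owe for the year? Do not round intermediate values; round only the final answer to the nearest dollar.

$32,949

Assessed value = $1,212,700 × 0.8 = $970,160
Disability exemption = min($91,000, 15% × $970,160) = min($91,000, $145,524) = $91,000 (dollar cap binds)
Taxable value = $970,160 − $70,000 − $91,000 = $809,160
City of Pellston: $809,160 × 0.013 = $10,519.08
Transit Authority: $809,160 × 0.00255 = $2,063.358
Bellmead CSD: $809,160 × 0.0241 = $19,500.756
Pinecrest Township: $809,160 × 0.00107 = $865.8012
Total = $32,948.9952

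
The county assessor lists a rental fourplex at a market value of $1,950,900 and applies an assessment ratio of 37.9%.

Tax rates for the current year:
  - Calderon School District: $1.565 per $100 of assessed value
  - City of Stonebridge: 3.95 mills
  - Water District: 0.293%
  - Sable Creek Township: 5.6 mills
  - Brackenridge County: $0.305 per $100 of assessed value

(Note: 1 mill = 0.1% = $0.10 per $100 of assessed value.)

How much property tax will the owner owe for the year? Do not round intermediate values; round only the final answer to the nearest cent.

$23,054.21

Assessed value = $1,950,900 × 0.379 = $739,391.1
Calderon School District: $739,391.1 × 0.01565 = $11,571.470715
City of Stonebridge: $739,391.1 × 0.00395 = $2,920.594845
Water District: $739,391.1 × 0.00293 = $2,166.415923
Sable Creek Township: $739,391.1 × 0.0056 = $4,140.59016
Brackenridge County: $739,391.1 × 0.00305 = $2,255.142855
Total = $23,054.214498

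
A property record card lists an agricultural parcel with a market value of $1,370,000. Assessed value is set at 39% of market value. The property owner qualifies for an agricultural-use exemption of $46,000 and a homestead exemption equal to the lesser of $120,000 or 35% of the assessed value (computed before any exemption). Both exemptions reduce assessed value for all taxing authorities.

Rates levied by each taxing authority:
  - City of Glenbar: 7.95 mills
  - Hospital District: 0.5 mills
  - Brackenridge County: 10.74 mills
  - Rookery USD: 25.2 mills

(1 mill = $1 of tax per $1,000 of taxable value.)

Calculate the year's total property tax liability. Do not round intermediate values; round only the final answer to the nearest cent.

Assessed value = $1,370,000 × 0.39 = $534,300
Homestead exemption = min($120,000, 35% × $534,300) = min($120,000, $187,005) = $120,000 (dollar cap binds)
Taxable value = $534,300 − $46,000 − $120,000 = $368,300
City of Glenbar: $368,300 × 0.00795 = $2,927.985
Hospital District: $368,300 × 0.0005 = $184.15
Brackenridge County: $368,300 × 0.01074 = $3,955.542
Rookery USD: $368,300 × 0.0252 = $9,281.16
Total = $16,348.837

$16,348.84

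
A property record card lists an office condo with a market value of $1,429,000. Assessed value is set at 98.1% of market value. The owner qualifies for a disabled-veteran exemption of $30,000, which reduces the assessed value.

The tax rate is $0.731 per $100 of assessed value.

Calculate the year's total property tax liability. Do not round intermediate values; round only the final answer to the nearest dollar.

Assessed value = $1,429,000 × 0.981 = $1,401,849
Taxable value = $1,401,849 − $30,000 = $1,371,849
Tax = $1,371,849 × 0.00731 = $10,028.21619

$10,028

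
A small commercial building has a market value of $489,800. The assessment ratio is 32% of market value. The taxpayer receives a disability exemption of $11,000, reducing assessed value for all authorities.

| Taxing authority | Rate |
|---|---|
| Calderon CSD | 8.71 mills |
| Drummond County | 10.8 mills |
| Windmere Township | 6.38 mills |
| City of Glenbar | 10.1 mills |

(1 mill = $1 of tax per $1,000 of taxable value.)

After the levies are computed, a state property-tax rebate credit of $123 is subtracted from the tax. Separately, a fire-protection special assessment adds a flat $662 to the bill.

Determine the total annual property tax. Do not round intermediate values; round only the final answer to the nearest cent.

$5,784.04

Assessed value = $489,800 × 0.32 = $156,736
Taxable value = $156,736 − $11,000 = $145,736
Calderon CSD: $145,736 × 0.00871 = $1,269.36056
Drummond County: $145,736 × 0.0108 = $1,573.9488
Windmere Township: $145,736 × 0.00638 = $929.79568
City of Glenbar: $145,736 × 0.0101 = $1,471.9336
Levies subtotal = $5,245.03864
After credit = $5,245.03864 − $123 = $5,122.03864
Total = $5,122.03864 + $662 = $5,784.03864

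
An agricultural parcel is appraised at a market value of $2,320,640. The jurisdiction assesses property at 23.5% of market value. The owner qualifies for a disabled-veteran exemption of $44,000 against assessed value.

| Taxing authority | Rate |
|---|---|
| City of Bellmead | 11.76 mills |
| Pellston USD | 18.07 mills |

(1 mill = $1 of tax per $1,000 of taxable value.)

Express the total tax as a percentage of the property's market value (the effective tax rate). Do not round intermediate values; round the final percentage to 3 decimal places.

Assessed value = $2,320,640 × 0.235 = $545,350.4
Taxable value = $545,350.4 − $44,000 = $501,350.4
City of Bellmead: $501,350.4 × 0.01176 = $5,895.880704
Pellston USD: $501,350.4 × 0.01807 = $9,059.401728
Total tax = $14,955.282432
Effective rate = $14,955.282432 ÷ $2,320,640 = 0.644% of market value

0.644%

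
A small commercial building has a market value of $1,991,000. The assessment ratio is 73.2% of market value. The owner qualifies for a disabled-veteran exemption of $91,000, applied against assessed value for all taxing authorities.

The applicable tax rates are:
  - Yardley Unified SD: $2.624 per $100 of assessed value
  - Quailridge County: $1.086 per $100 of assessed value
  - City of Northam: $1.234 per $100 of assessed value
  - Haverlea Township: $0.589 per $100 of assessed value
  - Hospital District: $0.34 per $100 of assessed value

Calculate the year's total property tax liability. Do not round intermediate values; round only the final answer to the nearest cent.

Assessed value = $1,991,000 × 0.732 = $1,457,412
Taxable value = $1,457,412 − $91,000 = $1,366,412
Yardley Unified SD: $1,366,412 × 0.02624 = $35,854.65088
Quailridge County: $1,366,412 × 0.01086 = $14,839.23432
City of Northam: $1,366,412 × 0.01234 = $16,861.52408
Haverlea Township: $1,366,412 × 0.00589 = $8,048.16668
Hospital District: $1,366,412 × 0.0034 = $4,645.8008
Total = $35,854.65088 + $14,839.23432 + $16,861.52408 + $8,048.16668 + $4,645.8008 = $80,249.37676

$80,249.38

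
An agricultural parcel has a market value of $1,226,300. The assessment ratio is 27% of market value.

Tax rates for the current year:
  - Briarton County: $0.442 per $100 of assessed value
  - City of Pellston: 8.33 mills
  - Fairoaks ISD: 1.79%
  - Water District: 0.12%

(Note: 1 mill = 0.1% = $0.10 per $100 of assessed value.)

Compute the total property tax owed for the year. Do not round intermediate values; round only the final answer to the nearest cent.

$10,545.57

Assessed value = $1,226,300 × 0.27 = $331,101
Briarton County: $331,101 × 0.00442 = $1,463.46642
City of Pellston: $331,101 × 0.00833 = $2,758.07133
Fairoaks ISD: $331,101 × 0.0179 = $5,926.7079
Water District: $331,101 × 0.0012 = $397.3212
Total = $10,545.56685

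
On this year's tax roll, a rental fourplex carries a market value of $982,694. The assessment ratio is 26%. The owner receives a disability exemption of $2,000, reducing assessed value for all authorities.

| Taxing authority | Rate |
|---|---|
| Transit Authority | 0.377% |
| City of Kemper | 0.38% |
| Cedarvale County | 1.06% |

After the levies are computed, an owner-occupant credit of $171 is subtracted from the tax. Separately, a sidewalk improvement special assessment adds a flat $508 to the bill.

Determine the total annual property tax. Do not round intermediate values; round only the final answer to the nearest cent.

$4,943.10

Assessed value = $982,694 × 0.26 = $255,500.44
Taxable value = $255,500.44 − $2,000 = $253,500.44
Transit Authority: $253,500.44 × 0.00377 = $955.6966588
City of Kemper: $253,500.44 × 0.0038 = $963.301672
Cedarvale County: $253,500.44 × 0.0106 = $2,687.104664
Levies subtotal = $4,606.1029948
After credit = $4,606.1029948 − $171 = $4,435.1029948
Total = $4,435.1029948 + $508 = $4,943.1029948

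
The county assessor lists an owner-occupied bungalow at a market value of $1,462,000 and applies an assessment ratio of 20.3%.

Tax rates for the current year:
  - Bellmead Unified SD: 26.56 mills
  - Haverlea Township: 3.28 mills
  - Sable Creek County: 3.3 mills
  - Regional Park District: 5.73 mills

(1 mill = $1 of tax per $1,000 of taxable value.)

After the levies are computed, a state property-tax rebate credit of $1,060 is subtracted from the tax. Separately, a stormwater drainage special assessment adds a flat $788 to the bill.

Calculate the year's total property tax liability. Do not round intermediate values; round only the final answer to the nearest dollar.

$11,264

Assessed value = $1,462,000 × 0.203 = $296,786
Bellmead Unified SD: $296,786 × 0.02656 = $7,882.63616
Haverlea Township: $296,786 × 0.00328 = $973.45808
Sable Creek County: $296,786 × 0.0033 = $979.3938
Regional Park District: $296,786 × 0.00573 = $1,700.58378
Levies subtotal = $11,536.07182
After credit = $11,536.07182 − $1,060 = $10,476.07182
Total = $10,476.07182 + $788 = $11,264.07182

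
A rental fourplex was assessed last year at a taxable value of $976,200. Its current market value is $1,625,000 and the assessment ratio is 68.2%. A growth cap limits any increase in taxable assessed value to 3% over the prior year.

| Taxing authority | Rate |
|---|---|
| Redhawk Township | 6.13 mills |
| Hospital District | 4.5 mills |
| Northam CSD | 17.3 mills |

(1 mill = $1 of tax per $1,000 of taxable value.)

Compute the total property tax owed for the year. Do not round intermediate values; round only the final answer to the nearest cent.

$28,083.22

Uncapped assessed value = $1,625,000 × 0.682 = $1,108,250
Cap limit = $976,200 × 1.03 = $1,005,486
Taxable assessed value = min($1,108,250, $1,005,486) = $1,005,486 (cap binds)
Redhawk Township: $1,005,486 × 0.00613 = $6,163.62918
Hospital District: $1,005,486 × 0.0045 = $4,524.687
Northam CSD: $1,005,486 × 0.0173 = $17,394.9078
Total = $28,083.22398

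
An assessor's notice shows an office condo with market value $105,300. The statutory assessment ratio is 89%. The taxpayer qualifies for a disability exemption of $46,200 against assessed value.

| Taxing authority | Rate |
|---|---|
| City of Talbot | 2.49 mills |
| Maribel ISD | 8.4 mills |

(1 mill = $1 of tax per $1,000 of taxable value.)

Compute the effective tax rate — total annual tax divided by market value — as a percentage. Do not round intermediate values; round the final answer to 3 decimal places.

0.491%

Assessed value = $105,300 × 0.89 = $93,717
Taxable value = $93,717 − $46,200 = $47,517
City of Talbot: $47,517 × 0.00249 = $118.31733
Maribel ISD: $47,517 × 0.0084 = $399.1428
Total tax = $517.46013
Effective rate = $517.46013 ÷ $105,300 = 0.491% of market value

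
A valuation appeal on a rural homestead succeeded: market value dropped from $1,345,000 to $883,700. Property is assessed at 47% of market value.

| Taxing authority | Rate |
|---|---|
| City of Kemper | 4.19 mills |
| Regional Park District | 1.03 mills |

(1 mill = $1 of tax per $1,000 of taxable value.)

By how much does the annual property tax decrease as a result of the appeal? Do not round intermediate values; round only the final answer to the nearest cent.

Old assessed value = $1,345,000 × 0.47 = $632,150
New assessed value = $883,700 × 0.47 = $415,339
Combined rate = 0.00419 + 0.00103 = 0.00522
Old tax = $632,150 × 0.00522 = $3,299.823
New tax = $415,339 × 0.00522 = $2,168.06958
Reduction = $3,299.823 − $2,168.06958 = $1,131.75342

$1,131.75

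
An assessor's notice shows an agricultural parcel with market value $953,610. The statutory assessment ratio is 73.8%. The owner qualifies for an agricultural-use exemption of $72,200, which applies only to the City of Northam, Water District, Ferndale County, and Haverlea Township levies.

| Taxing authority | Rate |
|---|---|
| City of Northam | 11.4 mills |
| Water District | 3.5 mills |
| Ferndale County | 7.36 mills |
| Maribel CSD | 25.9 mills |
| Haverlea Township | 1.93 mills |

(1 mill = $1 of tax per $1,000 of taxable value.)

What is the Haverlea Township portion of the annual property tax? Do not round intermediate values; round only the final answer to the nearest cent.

$1,218.92

Assessed value = $953,610 × 0.738 = $703,764.18
Haverlea Township taxable value = $703,764.18 − $72,200 = $631,564.18
Haverlea Township levy = $631,564.18 × 0.00193 = $1,218.9188674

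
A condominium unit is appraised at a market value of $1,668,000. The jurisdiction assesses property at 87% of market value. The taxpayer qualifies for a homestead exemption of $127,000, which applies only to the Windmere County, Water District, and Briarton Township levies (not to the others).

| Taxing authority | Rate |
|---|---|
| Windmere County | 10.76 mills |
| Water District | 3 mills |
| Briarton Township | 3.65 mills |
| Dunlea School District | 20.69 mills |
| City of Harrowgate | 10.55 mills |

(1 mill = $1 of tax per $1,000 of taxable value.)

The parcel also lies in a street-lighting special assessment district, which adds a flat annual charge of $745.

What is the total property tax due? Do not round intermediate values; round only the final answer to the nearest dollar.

$69,133

Assessed value = $1,668,000 × 0.87 = $1,451,160
Windmere County: ($1,451,160 − $127,000) × 0.01076 = $1,324,160 × 0.01076 = $14,247.9616
Water District: ($1,451,160 − $127,000) × 0.003 = $1,324,160 × 0.003 = $3,972.48
Briarton Township: ($1,451,160 − $127,000) × 0.00365 = $1,324,160 × 0.00365 = $4,833.184
Dunlea School District: $1,451,160 × 0.02069 = $30,024.5004
City of Harrowgate: $1,451,160 × 0.01055 = $15,309.738
Levies subtotal = $68,387.864
Total = $68,387.864 + $745 = $69,132.864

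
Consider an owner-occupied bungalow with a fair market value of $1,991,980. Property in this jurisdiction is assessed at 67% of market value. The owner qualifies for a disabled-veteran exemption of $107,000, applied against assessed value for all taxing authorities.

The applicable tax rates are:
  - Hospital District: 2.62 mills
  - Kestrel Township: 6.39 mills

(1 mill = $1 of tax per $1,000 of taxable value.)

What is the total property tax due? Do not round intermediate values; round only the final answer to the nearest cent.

Assessed value = $1,991,980 × 0.67 = $1,334,626.6
Taxable value = $1,334,626.6 − $107,000 = $1,227,626.6
Hospital District: $1,227,626.6 × 0.00262 = $3,216.381692
Kestrel Township: $1,227,626.6 × 0.00639 = $7,844.533974
Total = $3,216.381692 + $7,844.533974 = $11,060.915666

$11,060.92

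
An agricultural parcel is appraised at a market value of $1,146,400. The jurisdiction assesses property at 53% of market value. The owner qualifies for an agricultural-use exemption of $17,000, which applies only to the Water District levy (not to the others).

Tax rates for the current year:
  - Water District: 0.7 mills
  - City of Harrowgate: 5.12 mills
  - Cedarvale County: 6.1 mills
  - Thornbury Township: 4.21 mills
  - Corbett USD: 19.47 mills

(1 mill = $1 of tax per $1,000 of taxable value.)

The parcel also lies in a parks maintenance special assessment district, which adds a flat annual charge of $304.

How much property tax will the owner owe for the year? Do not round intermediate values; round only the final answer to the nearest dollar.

Assessed value = $1,146,400 × 0.53 = $607,592
Water District: ($607,592 − $17,000) × 0.0007 = $590,592 × 0.0007 = $413.4144
City of Harrowgate: $607,592 × 0.00512 = $3,110.87104
Cedarvale County: $607,592 × 0.0061 = $3,706.3112
Thornbury Township: $607,592 × 0.00421 = $2,557.96232
Corbett USD: $607,592 × 0.01947 = $11,829.81624
Levies subtotal = $21,618.3752
Total = $21,618.3752 + $304 = $21,922.3752

$21,922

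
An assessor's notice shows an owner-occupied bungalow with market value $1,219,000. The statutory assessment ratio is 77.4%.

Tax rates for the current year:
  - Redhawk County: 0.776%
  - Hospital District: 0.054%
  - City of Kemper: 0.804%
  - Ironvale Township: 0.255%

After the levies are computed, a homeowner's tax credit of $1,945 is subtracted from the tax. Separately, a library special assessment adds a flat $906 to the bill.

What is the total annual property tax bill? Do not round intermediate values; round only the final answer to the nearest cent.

Assessed value = $1,219,000 × 0.774 = $943,506
Redhawk County: $943,506 × 0.00776 = $7,321.60656
Hospital District: $943,506 × 0.00054 = $509.49324
City of Kemper: $943,506 × 0.00804 = $7,585.78824
Ironvale Township: $943,506 × 0.00255 = $2,405.9403
Levies subtotal = $17,822.82834
After credit = $17,822.82834 − $1,945 = $15,877.82834
Total = $15,877.82834 + $906 = $16,783.82834

$16,783.83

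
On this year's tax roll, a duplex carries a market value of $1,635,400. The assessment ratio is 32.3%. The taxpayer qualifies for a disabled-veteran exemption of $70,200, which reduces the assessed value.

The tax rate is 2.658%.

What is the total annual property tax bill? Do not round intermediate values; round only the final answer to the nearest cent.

Assessed value = $1,635,400 × 0.323 = $528,234.2
Taxable value = $528,234.2 − $70,200 = $458,034.2
Tax = $458,034.2 × 0.02658 = $12,174.549036

$12,174.55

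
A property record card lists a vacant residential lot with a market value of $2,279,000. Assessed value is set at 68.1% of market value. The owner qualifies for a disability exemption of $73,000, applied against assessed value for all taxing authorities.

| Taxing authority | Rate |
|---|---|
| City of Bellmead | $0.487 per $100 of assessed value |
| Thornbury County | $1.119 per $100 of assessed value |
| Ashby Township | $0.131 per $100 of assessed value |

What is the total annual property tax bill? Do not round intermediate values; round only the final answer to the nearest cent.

Assessed value = $2,279,000 × 0.681 = $1,551,999
Taxable value = $1,551,999 − $73,000 = $1,478,999
City of Bellmead: $1,478,999 × 0.00487 = $7,202.72513
Thornbury County: $1,478,999 × 0.01119 = $16,549.99881
Ashby Township: $1,478,999 × 0.00131 = $1,937.48869
Total = $7,202.72513 + $16,549.99881 + $1,937.48869 = $25,690.21263

$25,690.21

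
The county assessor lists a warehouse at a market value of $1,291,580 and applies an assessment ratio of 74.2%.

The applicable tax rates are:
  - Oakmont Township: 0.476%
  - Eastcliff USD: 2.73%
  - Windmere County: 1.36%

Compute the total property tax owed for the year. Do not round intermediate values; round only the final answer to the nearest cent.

Assessed value = $1,291,580 × 0.742 = $958,352.36
Oakmont Township: $958,352.36 × 0.00476 = $4,561.7572336
Eastcliff USD: $958,352.36 × 0.0273 = $26,163.019428
Windmere County: $958,352.36 × 0.0136 = $13,033.592096
Total = $4,561.7572336 + $26,163.019428 + $13,033.592096 = $43,758.3687576

$43,758.37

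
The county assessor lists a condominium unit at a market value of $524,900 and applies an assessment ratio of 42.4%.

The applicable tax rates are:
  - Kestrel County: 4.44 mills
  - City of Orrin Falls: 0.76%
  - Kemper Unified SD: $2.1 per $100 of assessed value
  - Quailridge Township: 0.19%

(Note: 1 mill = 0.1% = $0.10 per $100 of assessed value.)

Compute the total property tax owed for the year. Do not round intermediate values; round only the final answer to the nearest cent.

Assessed value = $524,900 × 0.424 = $222,557.6
Kestrel County: $222,557.6 × 0.00444 = $988.155744
City of Orrin Falls: $222,557.6 × 0.0076 = $1,691.43776
Kemper Unified SD: $222,557.6 × 0.021 = $4,673.7096
Quailridge Township: $222,557.6 × 0.0019 = $422.85944
Total = $7,776.162544

$7,776.16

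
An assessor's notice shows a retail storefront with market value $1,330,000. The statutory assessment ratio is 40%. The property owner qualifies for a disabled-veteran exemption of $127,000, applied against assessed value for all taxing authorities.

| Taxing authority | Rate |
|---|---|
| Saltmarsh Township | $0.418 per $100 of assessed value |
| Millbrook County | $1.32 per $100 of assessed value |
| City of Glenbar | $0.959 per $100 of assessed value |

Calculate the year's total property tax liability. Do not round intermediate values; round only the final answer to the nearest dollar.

Assessed value = $1,330,000 × 0.4 = $532,000
Taxable value = $532,000 − $127,000 = $405,000
Saltmarsh Township: $405,000 × 0.00418 = $1,692.9
Millbrook County: $405,000 × 0.0132 = $5,346
City of Glenbar: $405,000 × 0.00959 = $3,883.95
Total = $1,692.9 + $5,346 + $3,883.95 = $10,922.85

$10,923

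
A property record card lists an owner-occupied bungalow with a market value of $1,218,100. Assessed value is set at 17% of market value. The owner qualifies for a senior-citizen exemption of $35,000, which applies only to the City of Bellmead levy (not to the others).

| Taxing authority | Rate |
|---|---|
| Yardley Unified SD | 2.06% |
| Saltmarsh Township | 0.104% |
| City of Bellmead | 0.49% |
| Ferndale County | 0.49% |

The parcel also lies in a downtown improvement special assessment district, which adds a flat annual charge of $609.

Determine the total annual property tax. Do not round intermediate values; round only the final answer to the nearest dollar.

Assessed value = $1,218,100 × 0.17 = $207,077
Yardley Unified SD: $207,077 × 0.0206 = $4,265.7862
Saltmarsh Township: $207,077 × 0.00104 = $215.36008
City of Bellmead: ($207,077 − $35,000) × 0.0049 = $172,077 × 0.0049 = $843.1773
Ferndale County: $207,077 × 0.0049 = $1,014.6773
Levies subtotal = $6,339.00088
Total = $6,339.00088 + $609 = $6,948.00088

$6,948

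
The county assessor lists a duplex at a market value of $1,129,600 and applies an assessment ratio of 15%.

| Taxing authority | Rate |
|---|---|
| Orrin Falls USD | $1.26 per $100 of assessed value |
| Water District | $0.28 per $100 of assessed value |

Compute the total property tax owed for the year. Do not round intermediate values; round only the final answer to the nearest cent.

$2,609.38

Assessed value = $1,129,600 × 0.15 = $169,440
Orrin Falls USD: $169,440 × 0.0126 = $2,134.944
Water District: $169,440 × 0.0028 = $474.432
Total = $2,134.944 + $474.432 = $2,609.376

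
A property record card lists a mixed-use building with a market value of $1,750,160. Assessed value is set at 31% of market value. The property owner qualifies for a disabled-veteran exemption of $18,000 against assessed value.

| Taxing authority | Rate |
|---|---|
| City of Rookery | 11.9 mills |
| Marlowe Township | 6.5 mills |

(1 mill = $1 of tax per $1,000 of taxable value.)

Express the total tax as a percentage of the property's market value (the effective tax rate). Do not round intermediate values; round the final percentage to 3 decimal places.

Assessed value = $1,750,160 × 0.31 = $542,549.6
Taxable value = $542,549.6 − $18,000 = $524,549.6
City of Rookery: $524,549.6 × 0.0119 = $6,242.14024
Marlowe Township: $524,549.6 × 0.0065 = $3,409.5724
Total tax = $9,651.71264
Effective rate = $9,651.71264 ÷ $1,750,160 = 0.551% of market value

0.551%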